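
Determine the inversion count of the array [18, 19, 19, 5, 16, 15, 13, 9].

Finding inversions in [18, 19, 19, 5, 16, 15, 13, 9]:

(0, 3): arr[0]=18 > arr[3]=5
(0, 4): arr[0]=18 > arr[4]=16
(0, 5): arr[0]=18 > arr[5]=15
(0, 6): arr[0]=18 > arr[6]=13
(0, 7): arr[0]=18 > arr[7]=9
(1, 3): arr[1]=19 > arr[3]=5
(1, 4): arr[1]=19 > arr[4]=16
(1, 5): arr[1]=19 > arr[5]=15
(1, 6): arr[1]=19 > arr[6]=13
(1, 7): arr[1]=19 > arr[7]=9
(2, 3): arr[2]=19 > arr[3]=5
(2, 4): arr[2]=19 > arr[4]=16
(2, 5): arr[2]=19 > arr[5]=15
(2, 6): arr[2]=19 > arr[6]=13
(2, 7): arr[2]=19 > arr[7]=9
(4, 5): arr[4]=16 > arr[5]=15
(4, 6): arr[4]=16 > arr[6]=13
(4, 7): arr[4]=16 > arr[7]=9
(5, 6): arr[5]=15 > arr[6]=13
(5, 7): arr[5]=15 > arr[7]=9
(6, 7): arr[6]=13 > arr[7]=9

Total inversions: 21

The array has 21 inversion(s): (0,3), (0,4), (0,5), (0,6), (0,7), (1,3), (1,4), (1,5), (1,6), (1,7), (2,3), (2,4), (2,5), (2,6), (2,7), (4,5), (4,6), (4,7), (5,6), (5,7), (6,7). Each pair (i,j) satisfies i < j and arr[i] > arr[j].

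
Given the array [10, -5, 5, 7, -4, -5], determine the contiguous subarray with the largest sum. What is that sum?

Using Kadane's algorithm on [10, -5, 5, 7, -4, -5]:

Scanning through the array:
Position 1 (value -5): max_ending_here = 5, max_so_far = 10
Position 2 (value 5): max_ending_here = 10, max_so_far = 10
Position 3 (value 7): max_ending_here = 17, max_so_far = 17
Position 4 (value -4): max_ending_here = 13, max_so_far = 17
Position 5 (value -5): max_ending_here = 8, max_so_far = 17

Maximum subarray: [10, -5, 5, 7]
Maximum sum: 17

The maximum subarray is [10, -5, 5, 7] with sum 17. This subarray runs from index 0 to index 3.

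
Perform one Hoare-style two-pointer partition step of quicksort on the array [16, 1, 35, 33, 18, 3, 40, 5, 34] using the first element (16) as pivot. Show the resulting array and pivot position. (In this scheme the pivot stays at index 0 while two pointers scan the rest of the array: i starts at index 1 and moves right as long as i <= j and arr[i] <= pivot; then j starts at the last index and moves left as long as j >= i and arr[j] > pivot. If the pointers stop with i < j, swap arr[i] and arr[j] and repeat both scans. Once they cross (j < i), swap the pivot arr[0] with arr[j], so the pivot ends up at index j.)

Hoare-style two-pointer partition with pivot = 16:

Initial array: [16, 1, 35, 33, 18, 3, 40, 5, 34]

Pointers start at i = 1, j = 8.
i stops at index 2 (arr[2]=35 > 16), j stops at index 7 (arr[7]=5 <= 16): swap arr[2] and arr[7], array becomes [16, 1, 5, 33, 18, 3, 40, 35, 34]
i stops at index 3 (arr[3]=33 > 16), j stops at index 5 (arr[5]=3 <= 16): swap arr[3] and arr[5], array becomes [16, 1, 5, 3, 18, 33, 40, 35, 34]
i ends at 4, j ends at 3: the pointers have crossed (j < i), so scanning stops.

Swap pivot arr[0] with arr[3] to place pivot at position 3: [3, 1, 5, 16, 18, 33, 40, 35, 34]
Pivot position: 3

After partitioning with pivot 16, the array becomes [3, 1, 5, 16, 18, 33, 40, 35, 34]. The pivot is placed at index 3. All elements to the left of the pivot are <= 16, and all elements to the right are > 16.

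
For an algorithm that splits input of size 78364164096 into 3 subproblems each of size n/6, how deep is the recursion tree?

For divide and conquer with division factor 6:

Problem sizes at each level:
Level 0: 78364164096
Level 1: 13060694016
Level 2: 2176782336
Level 3: 362797056
Level 4: 60466176
Level 5: 10077696
Level 6: 1679616
Level 7: 279936
Level 8: 46656
Level 9: 7776
Level 10: 1296
Level 11: 216
Level 12: 36
Level 13: 6
Level 14: 1

The root is level 0 and the size-1 base case is level 14 (the tree spans levels 0 through 14, i.e. 15 levels counting the root), so the depth is the number of divisions: log_6(78364164096) = 14

The recursion tree depth is log_6(78364164096) = 14. At each level, the problem size is divided by 6, so it takes 14 divisions to reduce to a base case of size 1. The algorithm makes 3 recursive calls at each level.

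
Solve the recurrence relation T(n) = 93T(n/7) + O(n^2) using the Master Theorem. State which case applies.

Master Theorem for T(n) = 93T(n/7) + O(n^2):

a = 93, b = 7, c = 2
log_b(a) = log_7(93) = 2.3293

Case 1: c = 2 < log_7(93) = 2.3293
T(n) = O(n^(log_7 93))

For T(n) = 93T(n/7) + O(n^2): log_7(93) = 2.3293. This is Case 1 of the Master Theorem (c < log_b(a), work dominated by leaves), giving O(n^(log_7 93)).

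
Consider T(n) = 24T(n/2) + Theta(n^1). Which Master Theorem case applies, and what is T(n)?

Master Theorem for T(n) = 24T(n/2) + O(n^1):

a = 24, b = 2, c = 1
log_b(a) = log_2(24) = 4.5850

Case 1: c = 1 < log_2(24) = 4.5850
T(n) = O(n^(log_2 24))

For T(n) = 24T(n/2) + O(n^1): log_2(24) = 4.5850. This is Case 1 of the Master Theorem (c < log_b(a), work dominated by leaves), giving O(n^(log_2 24)).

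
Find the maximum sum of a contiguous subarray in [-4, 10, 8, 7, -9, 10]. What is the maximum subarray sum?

Using Kadane's algorithm on [-4, 10, 8, 7, -9, 10]:

Scanning through the array:
Position 1 (value 10): max_ending_here = 10, max_so_far = 10
Position 2 (value 8): max_ending_here = 18, max_so_far = 18
Position 3 (value 7): max_ending_here = 25, max_so_far = 25
Position 4 (value -9): max_ending_here = 16, max_so_far = 25
Position 5 (value 10): max_ending_here = 26, max_so_far = 26

Maximum subarray: [10, 8, 7, -9, 10]
Maximum sum: 26

The maximum subarray is [10, 8, 7, -9, 10] with sum 26. This subarray runs from index 1 to index 5.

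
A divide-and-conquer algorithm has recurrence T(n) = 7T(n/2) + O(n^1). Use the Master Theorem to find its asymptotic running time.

Master Theorem for T(n) = 7T(n/2) + O(n^1):

a = 7, b = 2, c = 1
log_b(a) = log_2(7) = 2.8074

Case 1: c = 1 < log_2(7) = 2.8074
T(n) = O(n^(log_2 7))

For T(n) = 7T(n/2) + O(n^1): log_2(7) = 2.8074. This is Case 1 of the Master Theorem (c < log_b(a), work dominated by leaves), giving O(n^(log_2 7)).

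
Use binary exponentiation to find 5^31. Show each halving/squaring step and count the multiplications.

Computing 5^31 by squaring (build up from 5^1; each line after the first costs one multiplication):

5^1 = 5
5^2 = (5^1)^2 = 5^2 = 25
5^3 = 5 * 5^2 = 5 * 25 = 125
5^6 = (5^3)^2 = 125^2 = 15625
5^7 = 5 * 5^6 = 5 * 15625 = 78125
5^14 = (5^7)^2 = 78125^2 = 6103515625
5^15 = 5 * 5^14 = 5 * 6103515625 = 30517578125
5^30 = (5^15)^2 = 30517578125^2 = 931322574615478515625
5^31 = 5 * 5^30 = 5 * 931322574615478515625 = 4656612873077392578125

Result: 4656612873077392578125
Multiplications needed: 8 (8 lines after 5^1)

5^31 = 4656612873077392578125. Using exponentiation by squaring, this requires 8 multiplications. The key idea: if the exponent is even, square the half-power; if odd, multiply by the base once.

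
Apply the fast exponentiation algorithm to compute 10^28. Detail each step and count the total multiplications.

Computing 10^28 by squaring (build up from 10^1; each line after the first costs one multiplication):

10^1 = 10
10^2 = (10^1)^2 = 10^2 = 100
10^3 = 10 * 10^2 = 10 * 100 = 1000
10^6 = (10^3)^2 = 1000^2 = 1000000
10^7 = 10 * 10^6 = 10 * 1000000 = 10000000
10^14 = (10^7)^2 = 10000000^2 = 100000000000000
10^28 = (10^14)^2 = 100000000000000^2 = 10000000000000000000000000000

Result: 10000000000000000000000000000
Multiplications needed: 6 (6 lines after 10^1)

10^28 = 10000000000000000000000000000. Using exponentiation by squaring, this requires 6 multiplications. The key idea: if the exponent is even, square the half-power; if odd, multiply by the base once.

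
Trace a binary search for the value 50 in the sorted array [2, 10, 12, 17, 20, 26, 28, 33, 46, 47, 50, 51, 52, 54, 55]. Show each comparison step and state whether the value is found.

Binary search for 50 in [2, 10, 12, 17, 20, 26, 28, 33, 46, 47, 50, 51, 52, 54, 55]:

lo=0, hi=14, mid=7, arr[mid]=33 -> 33 < 50, search right half
lo=8, hi=14, mid=11, arr[mid]=51 -> 51 > 50, search left half
lo=8, hi=10, mid=9, arr[mid]=47 -> 47 < 50, search right half
lo=10, hi=10, mid=10, arr[mid]=50 -> Found target at index 10!

Binary search finds 50 at index 10 after 4 comparisons. The search repeatedly halves the search space by comparing with the middle element.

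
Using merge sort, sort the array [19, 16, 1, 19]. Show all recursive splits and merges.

Merge sort trace:

Split: [19, 16, 1, 19] -> [19, 16] and [1, 19]
  Split: [19, 16] -> [19] and [16]
  Merge: [19] + [16] -> [16, 19]
  Split: [1, 19] -> [1] and [19]
  Merge: [1] + [19] -> [1, 19]
Merge: [16, 19] + [1, 19] -> [1, 16, 19, 19]

Final sorted array: [1, 16, 19, 19]

The merge sort proceeds by recursively splitting the array and merging sorted halves.
After all merges, the sorted array is [1, 16, 19, 19].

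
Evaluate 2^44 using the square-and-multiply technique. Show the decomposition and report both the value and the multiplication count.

Computing 2^44 by squaring (build up from 2^1; each line after the first costs one multiplication):

2^1 = 2
2^2 = (2^1)^2 = 2^2 = 4
2^4 = (2^2)^2 = 4^2 = 16
2^5 = 2 * 2^4 = 2 * 16 = 32
2^10 = (2^5)^2 = 32^2 = 1024
2^11 = 2 * 2^10 = 2 * 1024 = 2048
2^22 = (2^11)^2 = 2048^2 = 4194304
2^44 = (2^22)^2 = 4194304^2 = 17592186044416

Result: 17592186044416
Multiplications needed: 7 (7 lines after 2^1)

2^44 = 17592186044416. Using exponentiation by squaring, this requires 7 multiplications. The key idea: if the exponent is even, square the half-power; if odd, multiply by the base once.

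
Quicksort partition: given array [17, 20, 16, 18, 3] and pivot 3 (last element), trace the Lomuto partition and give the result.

Lomuto partition with pivot = 3:

Initial array: [17, 20, 16, 18, 3]

arr[0]=17 > 3: no swap
arr[1]=20 > 3: no swap
arr[2]=16 > 3: no swap
arr[3]=18 > 3: no swap

Place pivot at position 0: [3, 20, 16, 18, 17]
Pivot position: 0

After partitioning with pivot 3, the array becomes [3, 20, 16, 18, 17]. The pivot is placed at index 0. All elements to the left of the pivot are <= 3, and all elements to the right are > 3.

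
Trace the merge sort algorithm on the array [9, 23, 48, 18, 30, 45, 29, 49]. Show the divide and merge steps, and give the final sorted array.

Merge sort trace:

Split: [9, 23, 48, 18, 30, 45, 29, 49] -> [9, 23, 48, 18] and [30, 45, 29, 49]
  Split: [9, 23, 48, 18] -> [9, 23] and [48, 18]
    Split: [9, 23] -> [9] and [23]
    Merge: [9] + [23] -> [9, 23]
    Split: [48, 18] -> [48] and [18]
    Merge: [48] + [18] -> [18, 48]
  Merge: [9, 23] + [18, 48] -> [9, 18, 23, 48]
  Split: [30, 45, 29, 49] -> [30, 45] and [29, 49]
    Split: [30, 45] -> [30] and [45]
    Merge: [30] + [45] -> [30, 45]
    Split: [29, 49] -> [29] and [49]
    Merge: [29] + [49] -> [29, 49]
  Merge: [30, 45] + [29, 49] -> [29, 30, 45, 49]
Merge: [9, 18, 23, 48] + [29, 30, 45, 49] -> [9, 18, 23, 29, 30, 45, 48, 49]

Final sorted array: [9, 18, 23, 29, 30, 45, 48, 49]

The merge sort proceeds by recursively splitting the array and merging sorted halves.
After all merges, the sorted array is [9, 18, 23, 29, 30, 45, 48, 49].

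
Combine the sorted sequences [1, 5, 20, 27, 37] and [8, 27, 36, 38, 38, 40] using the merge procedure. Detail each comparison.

Merging process:

Compare 1 vs 8: take 1 from left. Merged: [1]
Compare 5 vs 8: take 5 from left. Merged: [1, 5]
Compare 20 vs 8: take 8 from right. Merged: [1, 5, 8]
Compare 20 vs 27: take 20 from left. Merged: [1, 5, 8, 20]
Compare 27 vs 27: take 27 from left. Merged: [1, 5, 8, 20, 27]
Compare 37 vs 27: take 27 from right. Merged: [1, 5, 8, 20, 27, 27]
Compare 37 vs 36: take 36 from right. Merged: [1, 5, 8, 20, 27, 27, 36]
Compare 37 vs 38: take 37 from left. Merged: [1, 5, 8, 20, 27, 27, 36, 37]
Append remaining from right: [38, 38, 40]. Merged: [1, 5, 8, 20, 27, 27, 36, 37, 38, 38, 40]

Final merged array: [1, 5, 8, 20, 27, 27, 36, 37, 38, 38, 40]
Total comparisons: 8

The merged array is [1, 5, 8, 20, 27, 27, 36, 37, 38, 38, 40], requiring 8 comparisons. The merge step runs in O(n) time where n is the total number of elements.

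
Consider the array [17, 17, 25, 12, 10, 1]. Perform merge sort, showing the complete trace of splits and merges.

Merge sort trace:

Split: [17, 17, 25, 12, 10, 1] -> [17, 17, 25] and [12, 10, 1]
  Split: [17, 17, 25] -> [17] and [17, 25]
    Split: [17, 25] -> [17] and [25]
    Merge: [17] + [25] -> [17, 25]
  Merge: [17] + [17, 25] -> [17, 17, 25]
  Split: [12, 10, 1] -> [12] and [10, 1]
    Split: [10, 1] -> [10] and [1]
    Merge: [10] + [1] -> [1, 10]
  Merge: [12] + [1, 10] -> [1, 10, 12]
Merge: [17, 17, 25] + [1, 10, 12] -> [1, 10, 12, 17, 17, 25]

Final sorted array: [1, 10, 12, 17, 17, 25]

The merge sort proceeds by recursively splitting the array and merging sorted halves.
After all merges, the sorted array is [1, 10, 12, 17, 17, 25].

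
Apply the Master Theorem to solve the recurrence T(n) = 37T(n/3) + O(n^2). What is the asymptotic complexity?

Master Theorem for T(n) = 37T(n/3) + O(n^2):

a = 37, b = 3, c = 2
log_b(a) = log_3(37) = 3.2868

Case 1: c = 2 < log_3(37) = 3.2868
T(n) = O(n^(log_3 37))

For T(n) = 37T(n/3) + O(n^2): log_3(37) = 3.2868. This is Case 1 of the Master Theorem (c < log_b(a), work dominated by leaves), giving O(n^(log_3 37)).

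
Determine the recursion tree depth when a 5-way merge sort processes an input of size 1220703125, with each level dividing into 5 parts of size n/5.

For divide and conquer with division factor 5:

Problem sizes at each level:
Level 0: 1220703125
Level 1: 244140625
Level 2: 48828125
Level 3: 9765625
Level 4: 1953125
Level 5: 390625
Level 6: 78125
Level 7: 15625
Level 8: 3125
Level 9: 625
Level 10: 125
Level 11: 25
Level 12: 5
Level 13: 1

The root is level 0 and the size-1 base case is level 13 (the tree spans levels 0 through 13, i.e. 14 levels counting the root), so the depth is the number of divisions: log_5(1220703125) = 13

The recursion tree depth is log_5(1220703125) = 13. At each level, the problem size is divided by 5, so it takes 13 divisions to reduce to a base case of size 1. The algorithm makes 5 recursive calls at each level.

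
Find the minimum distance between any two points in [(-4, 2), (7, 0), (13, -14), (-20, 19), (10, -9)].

Computing all pairwise distances among 5 points:

d((-4, 2), (7, 0)) = 11.1803
d((-4, 2), (13, -14)) = 23.3452
d((-4, 2), (-20, 19)) = 23.3452
d((-4, 2), (10, -9)) = 17.8045
d((7, 0), (13, -14)) = 15.2315
d((7, 0), (-20, 19)) = 33.0151
d((7, 0), (10, -9)) = 9.4868
d((13, -14), (-20, 19)) = 46.669
d((13, -14), (10, -9)) = 5.831 <-- minimum
d((-20, 19), (10, -9)) = 41.0366

Closest pair: (13, -14) and (10, -9) with distance 5.831

The closest pair is (13, -14) and (10, -9) with Euclidean distance 5.831. For 5 points, brute-force pairwise comparison is shown above. For large n, the divide-and-conquer algorithm (sort by x, recurse on halves, check the dividing strip) achieves O(n log n).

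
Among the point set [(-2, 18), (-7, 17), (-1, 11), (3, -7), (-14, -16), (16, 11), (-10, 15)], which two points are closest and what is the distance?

Computing all pairwise distances among 7 points:

d((-2, 18), (-7, 17)) = 5.099
d((-2, 18), (-1, 11)) = 7.0711
d((-2, 18), (3, -7)) = 25.4951
d((-2, 18), (-14, -16)) = 36.0555
d((-2, 18), (16, 11)) = 19.3132
d((-2, 18), (-10, 15)) = 8.544
d((-7, 17), (-1, 11)) = 8.4853
d((-7, 17), (3, -7)) = 26.0
d((-7, 17), (-14, -16)) = 33.7343
d((-7, 17), (16, 11)) = 23.7697
d((-7, 17), (-10, 15)) = 3.6056 <-- minimum
d((-1, 11), (3, -7)) = 18.4391
d((-1, 11), (-14, -16)) = 29.9666
d((-1, 11), (16, 11)) = 17.0
d((-1, 11), (-10, 15)) = 9.8489
d((3, -7), (-14, -16)) = 19.2354
d((3, -7), (16, 11)) = 22.2036
d((3, -7), (-10, 15)) = 25.5539
d((-14, -16), (16, 11)) = 40.3609
d((-14, -16), (-10, 15)) = 31.257
d((16, 11), (-10, 15)) = 26.3059

Closest pair: (-7, 17) and (-10, 15) with distance 3.6056

The closest pair is (-7, 17) and (-10, 15) with Euclidean distance 3.6056. For 7 points, brute-force pairwise comparison is shown above. For large n, the divide-and-conquer algorithm (sort by x, recurse on halves, check the dividing strip) achieves O(n log n).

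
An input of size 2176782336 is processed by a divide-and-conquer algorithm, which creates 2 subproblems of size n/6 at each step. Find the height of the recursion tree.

For divide and conquer with division factor 6:

Problem sizes at each level:
Level 0: 2176782336
Level 1: 362797056
Level 2: 60466176
Level 3: 10077696
Level 4: 1679616
Level 5: 279936
Level 6: 46656
Level 7: 7776
Level 8: 1296
Level 9: 216
Level 10: 36
Level 11: 6
Level 12: 1

The root is level 0 and the size-1 base case is level 12 (the tree spans levels 0 through 12, i.e. 13 levels counting the root), so the depth is the number of divisions: log_6(2176782336) = 12

The recursion tree depth is log_6(2176782336) = 12. At each level, the problem size is divided by 6, so it takes 12 divisions to reduce to a base case of size 1. The algorithm makes 2 recursive calls at each level.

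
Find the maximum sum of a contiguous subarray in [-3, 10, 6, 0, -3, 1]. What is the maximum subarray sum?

Using Kadane's algorithm on [-3, 10, 6, 0, -3, 1]:

Scanning through the array:
Position 1 (value 10): max_ending_here = 10, max_so_far = 10
Position 2 (value 6): max_ending_here = 16, max_so_far = 16
Position 3 (value 0): max_ending_here = 16, max_so_far = 16
Position 4 (value -3): max_ending_here = 13, max_so_far = 16
Position 5 (value 1): max_ending_here = 14, max_so_far = 16

Maximum subarray: [10, 6]
Maximum sum: 16

The maximum subarray is [10, 6] with sum 16. This subarray runs from index 1 to index 2.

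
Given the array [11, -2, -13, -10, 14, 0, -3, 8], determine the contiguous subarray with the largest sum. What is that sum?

Using Kadane's algorithm on [11, -2, -13, -10, 14, 0, -3, 8]:

Scanning through the array:
Position 1 (value -2): max_ending_here = 9, max_so_far = 11
Position 2 (value -13): max_ending_here = -4, max_so_far = 11
Position 3 (value -10): max_ending_here = -10, max_so_far = 11
Position 4 (value 14): max_ending_here = 14, max_so_far = 14
Position 5 (value 0): max_ending_here = 14, max_so_far = 14
Position 6 (value -3): max_ending_here = 11, max_so_far = 14
Position 7 (value 8): max_ending_here = 19, max_so_far = 19

Maximum subarray: [14, 0, -3, 8]
Maximum sum: 19

The maximum subarray is [14, 0, -3, 8] with sum 19. This subarray runs from index 4 to index 7.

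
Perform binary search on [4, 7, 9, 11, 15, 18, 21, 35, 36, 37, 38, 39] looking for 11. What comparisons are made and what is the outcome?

Binary search for 11 in [4, 7, 9, 11, 15, 18, 21, 35, 36, 37, 38, 39]:

lo=0, hi=11, mid=5, arr[mid]=18 -> 18 > 11, search left half
lo=0, hi=4, mid=2, arr[mid]=9 -> 9 < 11, search right half
lo=3, hi=4, mid=3, arr[mid]=11 -> Found target at index 3!

Binary search finds 11 at index 3 after 3 comparisons. The search repeatedly halves the search space by comparing with the middle element.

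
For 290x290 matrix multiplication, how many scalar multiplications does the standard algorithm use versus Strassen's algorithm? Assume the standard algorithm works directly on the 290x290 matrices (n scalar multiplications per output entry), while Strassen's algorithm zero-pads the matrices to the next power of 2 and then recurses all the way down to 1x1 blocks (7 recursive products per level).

Matrix multiplication for 290x290 matrices:

Strassen's algorithm requires power-of-2 dimensions. Pad 290x290 to 512x512 (next power of 2).

Standard algorithm: 290^3 = 24389000 multiplications
Strassen's algorithm: 7^(log2(512)) = 7^9 = 40353607 multiplications
Difference: 24389000 - 40353607 = -15964607 (Strassen uses MORE here due to padding overhead — for small or just-over-power-of-2 n, padding can outweigh the per-level savings)

Standard: 24389000 multiplications (290^3). Strassen: 40353607 multiplications (7^9, after padding to 512x512). Strassen reduces 8 recursive multiplications to 7 at each level.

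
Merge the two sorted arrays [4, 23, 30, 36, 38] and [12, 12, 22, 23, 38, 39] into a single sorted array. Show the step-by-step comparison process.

Merging process:

Compare 4 vs 12: take 4 from left. Merged: [4]
Compare 23 vs 12: take 12 from right. Merged: [4, 12]
Compare 23 vs 12: take 12 from right. Merged: [4, 12, 12]
Compare 23 vs 22: take 22 from right. Merged: [4, 12, 12, 22]
Compare 23 vs 23: take 23 from left. Merged: [4, 12, 12, 22, 23]
Compare 30 vs 23: take 23 from right. Merged: [4, 12, 12, 22, 23, 23]
Compare 30 vs 38: take 30 from left. Merged: [4, 12, 12, 22, 23, 23, 30]
Compare 36 vs 38: take 36 from left. Merged: [4, 12, 12, 22, 23, 23, 30, 36]
Compare 38 vs 38: take 38 from left. Merged: [4, 12, 12, 22, 23, 23, 30, 36, 38]
Append remaining from right: [38, 39]. Merged: [4, 12, 12, 22, 23, 23, 30, 36, 38, 38, 39]

Final merged array: [4, 12, 12, 22, 23, 23, 30, 36, 38, 38, 39]
Total comparisons: 9

The merged array is [4, 12, 12, 22, 23, 23, 30, 36, 38, 38, 39], requiring 9 comparisons. The merge step runs in O(n) time where n is the total number of elements.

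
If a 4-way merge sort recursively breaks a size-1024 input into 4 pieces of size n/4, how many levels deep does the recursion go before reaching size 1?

For divide and conquer with division factor 4:

Problem sizes at each level:
Level 0: 1024
Level 1: 256
Level 2: 64
Level 3: 16
Level 4: 4
Level 5: 1

The root is level 0 and the size-1 base case is level 5 (the tree spans levels 0 through 5, i.e. 6 levels counting the root), so the depth is the number of divisions: log_4(1024) = 5

The recursion tree depth is log_4(1024) = 5. At each level, the problem size is divided by 4, so it takes 5 divisions to reduce to a base case of size 1. The algorithm makes 4 recursive calls at each level.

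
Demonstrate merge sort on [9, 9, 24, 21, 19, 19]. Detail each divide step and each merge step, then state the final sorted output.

Merge sort trace:

Split: [9, 9, 24, 21, 19, 19] -> [9, 9, 24] and [21, 19, 19]
  Split: [9, 9, 24] -> [9] and [9, 24]
    Split: [9, 24] -> [9] and [24]
    Merge: [9] + [24] -> [9, 24]
  Merge: [9] + [9, 24] -> [9, 9, 24]
  Split: [21, 19, 19] -> [21] and [19, 19]
    Split: [19, 19] -> [19] and [19]
    Merge: [19] + [19] -> [19, 19]
  Merge: [21] + [19, 19] -> [19, 19, 21]
Merge: [9, 9, 24] + [19, 19, 21] -> [9, 9, 19, 19, 21, 24]

Final sorted array: [9, 9, 19, 19, 21, 24]

The merge sort proceeds by recursively splitting the array and merging sorted halves.
After all merges, the sorted array is [9, 9, 19, 19, 21, 24].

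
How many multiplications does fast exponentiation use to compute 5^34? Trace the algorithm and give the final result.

Computing 5^34 by squaring (build up from 5^1; each line after the first costs one multiplication):

5^1 = 5
5^2 = (5^1)^2 = 5^2 = 25
5^4 = (5^2)^2 = 25^2 = 625
5^8 = (5^4)^2 = 625^2 = 390625
5^16 = (5^8)^2 = 390625^2 = 152587890625
5^17 = 5 * 5^16 = 5 * 152587890625 = 762939453125
5^34 = (5^17)^2 = 762939453125^2 = 582076609134674072265625

Result: 582076609134674072265625
Multiplications needed: 6 (6 lines after 5^1)

5^34 = 582076609134674072265625. Using exponentiation by squaring, this requires 6 multiplications. The key idea: if the exponent is even, square the half-power; if odd, multiply by the base once.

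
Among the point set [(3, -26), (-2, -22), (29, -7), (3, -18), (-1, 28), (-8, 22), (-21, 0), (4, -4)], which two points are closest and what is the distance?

Computing all pairwise distances among 8 points:

d((3, -26), (-2, -22)) = 6.4031 <-- minimum
d((3, -26), (29, -7)) = 32.2025
d((3, -26), (3, -18)) = 8.0
d((3, -26), (-1, 28)) = 54.1479
d((3, -26), (-8, 22)) = 49.2443
d((3, -26), (-21, 0)) = 35.3836
d((3, -26), (4, -4)) = 22.0227
d((-2, -22), (29, -7)) = 34.4384
d((-2, -22), (3, -18)) = 6.4031 <-- minimum
d((-2, -22), (-1, 28)) = 50.01
d((-2, -22), (-8, 22)) = 44.4072
d((-2, -22), (-21, 0)) = 29.0689
d((-2, -22), (4, -4)) = 18.9737
d((29, -7), (3, -18)) = 28.2312
d((29, -7), (-1, 28)) = 46.0977
d((29, -7), (-8, 22)) = 47.0106
d((29, -7), (-21, 0)) = 50.4876
d((29, -7), (4, -4)) = 25.1794
d((3, -18), (-1, 28)) = 46.1736
d((3, -18), (-8, 22)) = 41.4849
d((3, -18), (-21, 0)) = 30.0
d((3, -18), (4, -4)) = 14.0357
d((-1, 28), (-8, 22)) = 9.2195
d((-1, 28), (-21, 0)) = 34.4093
d((-1, 28), (4, -4)) = 32.3883
d((-8, 22), (-21, 0)) = 25.5539
d((-8, 22), (4, -4)) = 28.6356
d((-21, 0), (4, -4)) = 25.318

Minimum distance: 6.4031 (tie among 2 pairs: (3, -26) and (-2, -22); (-2, -22) and (3, -18))

The minimum Euclidean distance is 6.4031. There is a tie: 2 pairs achieve this minimum — (3, -26) and (-2, -22); (-2, -22) and (3, -18). Any of these is a valid closest pair. For 8 points, brute-force pairwise comparison is shown above. For large n, the divide-and-conquer algorithm (sort by x, recurse on halves, check the dividing strip) achieves O(n log n).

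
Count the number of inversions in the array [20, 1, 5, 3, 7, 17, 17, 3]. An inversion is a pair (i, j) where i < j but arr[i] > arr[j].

Finding inversions in [20, 1, 5, 3, 7, 17, 17, 3]:

(0, 1): arr[0]=20 > arr[1]=1
(0, 2): arr[0]=20 > arr[2]=5
(0, 3): arr[0]=20 > arr[3]=3
(0, 4): arr[0]=20 > arr[4]=7
(0, 5): arr[0]=20 > arr[5]=17
(0, 6): arr[0]=20 > arr[6]=17
(0, 7): arr[0]=20 > arr[7]=3
(2, 3): arr[2]=5 > arr[3]=3
(2, 7): arr[2]=5 > arr[7]=3
(4, 7): arr[4]=7 > arr[7]=3
(5, 7): arr[5]=17 > arr[7]=3
(6, 7): arr[6]=17 > arr[7]=3

Total inversions: 12

The array has 12 inversion(s): (0,1), (0,2), (0,3), (0,4), (0,5), (0,6), (0,7), (2,3), (2,7), (4,7), (5,7), (6,7). Each pair (i,j) satisfies i < j and arr[i] > arr[j].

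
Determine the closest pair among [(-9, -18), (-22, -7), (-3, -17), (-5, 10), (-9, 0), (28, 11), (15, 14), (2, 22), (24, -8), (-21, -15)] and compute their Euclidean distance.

Computing all pairwise distances among 10 points:

d((-9, -18), (-22, -7)) = 17.0294
d((-9, -18), (-3, -17)) = 6.0828 <-- minimum
d((-9, -18), (-5, 10)) = 28.2843
d((-9, -18), (-9, 0)) = 18.0
d((-9, -18), (28, 11)) = 47.0106
d((-9, -18), (15, 14)) = 40.0
d((-9, -18), (2, 22)) = 41.4849
d((-9, -18), (24, -8)) = 34.4819
d((-9, -18), (-21, -15)) = 12.3693
d((-22, -7), (-3, -17)) = 21.4709
d((-22, -7), (-5, 10)) = 24.0416
d((-22, -7), (-9, 0)) = 14.7648
d((-22, -7), (28, 11)) = 53.1413
d((-22, -7), (15, 14)) = 42.5441
d((-22, -7), (2, 22)) = 37.6431
d((-22, -7), (24, -8)) = 46.0109
d((-22, -7), (-21, -15)) = 8.0623
d((-3, -17), (-5, 10)) = 27.074
d((-3, -17), (-9, 0)) = 18.0278
d((-3, -17), (28, 11)) = 41.7732
d((-3, -17), (15, 14)) = 35.8469
d((-3, -17), (2, 22)) = 39.3192
d((-3, -17), (24, -8)) = 28.4605
d((-3, -17), (-21, -15)) = 18.1108
d((-5, 10), (-9, 0)) = 10.7703
d((-5, 10), (28, 11)) = 33.0151
d((-5, 10), (15, 14)) = 20.3961
d((-5, 10), (2, 22)) = 13.8924
d((-5, 10), (24, -8)) = 34.1321
d((-5, 10), (-21, -15)) = 29.6816
d((-9, 0), (28, 11)) = 38.6005
d((-9, 0), (15, 14)) = 27.7849
d((-9, 0), (2, 22)) = 24.5967
d((-9, 0), (24, -8)) = 33.9559
d((-9, 0), (-21, -15)) = 19.2094
d((28, 11), (15, 14)) = 13.3417
d((28, 11), (2, 22)) = 28.2312
d((28, 11), (24, -8)) = 19.4165
d((28, 11), (-21, -15)) = 55.4707
d((15, 14), (2, 22)) = 15.2643
d((15, 14), (24, -8)) = 23.7697
d((15, 14), (-21, -15)) = 46.2277
d((2, 22), (24, -8)) = 37.2022
d((2, 22), (-21, -15)) = 43.566
d((24, -8), (-21, -15)) = 45.5412

Closest pair: (-9, -18) and (-3, -17) with distance 6.0828

The closest pair is (-9, -18) and (-3, -17) with Euclidean distance 6.0828. For 10 points, brute-force pairwise comparison is shown above. For large n, the divide-and-conquer algorithm (sort by x, recurse on halves, check the dividing strip) achieves O(n log n).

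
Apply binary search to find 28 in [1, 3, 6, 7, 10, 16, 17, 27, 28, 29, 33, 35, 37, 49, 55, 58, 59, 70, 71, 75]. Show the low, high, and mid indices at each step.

Binary search for 28 in [1, 3, 6, 7, 10, 16, 17, 27, 28, 29, 33, 35, 37, 49, 55, 58, 59, 70, 71, 75]:

lo=0, hi=19, mid=9, arr[mid]=29 -> 29 > 28, search left half
lo=0, hi=8, mid=4, arr[mid]=10 -> 10 < 28, search right half
lo=5, hi=8, mid=6, arr[mid]=17 -> 17 < 28, search right half
lo=7, hi=8, mid=7, arr[mid]=27 -> 27 < 28, search right half
lo=8, hi=8, mid=8, arr[mid]=28 -> Found target at index 8!

Binary search finds 28 at index 8 after 5 comparisons. The search repeatedly halves the search space by comparing with the middle element.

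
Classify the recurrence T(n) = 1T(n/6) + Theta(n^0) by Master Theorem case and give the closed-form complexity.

Master Theorem for T(n) = 1T(n/6) + O(n^0):

a = 1, b = 6, c = 0
log_b(a) = log_6(1) = 0.0000

Case 2: c = 0 = log_6(1) = 0.0000
T(n) = O(n^0 log n) = O(log n)

For T(n) = 1T(n/6) + O(n^0): log_6(1) = 0.0000. This is Case 2 of the Master Theorem (c = log_b(a), equal work at all levels), giving O(log n).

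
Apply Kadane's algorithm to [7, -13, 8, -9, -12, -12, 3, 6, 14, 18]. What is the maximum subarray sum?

Using Kadane's algorithm on [7, -13, 8, -9, -12, -12, 3, 6, 14, 18]:

Scanning through the array:
Position 1 (value -13): max_ending_here = -6, max_so_far = 7
Position 2 (value 8): max_ending_here = 8, max_so_far = 8
Position 3 (value -9): max_ending_here = -1, max_so_far = 8
Position 4 (value -12): max_ending_here = -12, max_so_far = 8
Position 5 (value -12): max_ending_here = -12, max_so_far = 8
Position 6 (value 3): max_ending_here = 3, max_so_far = 8
Position 7 (value 6): max_ending_here = 9, max_so_far = 9
Position 8 (value 14): max_ending_here = 23, max_so_far = 23
Position 9 (value 18): max_ending_here = 41, max_so_far = 41

Maximum subarray: [3, 6, 14, 18]
Maximum sum: 41

The maximum subarray is [3, 6, 14, 18] with sum 41. This subarray runs from index 6 to index 9.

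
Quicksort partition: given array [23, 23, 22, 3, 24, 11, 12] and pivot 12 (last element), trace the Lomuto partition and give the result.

Lomuto partition with pivot = 12:

Initial array: [23, 23, 22, 3, 24, 11, 12]

arr[0]=23 > 12: no swap
arr[1]=23 > 12: no swap
arr[2]=22 > 12: no swap
arr[3]=3 <= 12: swap with position 0, array becomes [3, 23, 22, 23, 24, 11, 12]
arr[4]=24 > 12: no swap
arr[5]=11 <= 12: swap with position 1, array becomes [3, 11, 22, 23, 24, 23, 12]

Place pivot at position 2: [3, 11, 12, 23, 24, 23, 22]
Pivot position: 2

After partitioning with pivot 12, the array becomes [3, 11, 12, 23, 24, 23, 22]. The pivot is placed at index 2. All elements to the left of the pivot are <= 12, and all elements to the right are > 12.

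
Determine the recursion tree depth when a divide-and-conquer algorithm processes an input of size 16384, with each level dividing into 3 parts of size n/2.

For divide and conquer with division factor 2:

Problem sizes at each level:
Level 0: 16384
Level 1: 8192
Level 2: 4096
Level 3: 2048
Level 4: 1024
Level 5: 512
Level 6: 256
Level 7: 128
Level 8: 64
Level 9: 32
Level 10: 16
Level 11: 8
Level 12: 4
Level 13: 2
Level 14: 1

The root is level 0 and the size-1 base case is level 14 (the tree spans levels 0 through 14, i.e. 15 levels counting the root), so the depth is the number of divisions: log_2(16384) = 14

The recursion tree depth is log_2(16384) = 14. At each level, the problem size is divided by 2, so it takes 14 divisions to reduce to a base case of size 1. The algorithm makes 3 recursive calls at each level.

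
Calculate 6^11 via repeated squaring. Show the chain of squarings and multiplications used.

Computing 6^11 by squaring (build up from 6^1; each line after the first costs one multiplication):

6^1 = 6
6^2 = (6^1)^2 = 6^2 = 36
6^4 = (6^2)^2 = 36^2 = 1296
6^5 = 6 * 6^4 = 6 * 1296 = 7776
6^10 = (6^5)^2 = 7776^2 = 60466176
6^11 = 6 * 6^10 = 6 * 60466176 = 362797056

Result: 362797056
Multiplications needed: 5 (5 lines after 6^1)

6^11 = 362797056. Using exponentiation by squaring, this requires 5 multiplications. The key idea: if the exponent is even, square the half-power; if odd, multiply by the base once.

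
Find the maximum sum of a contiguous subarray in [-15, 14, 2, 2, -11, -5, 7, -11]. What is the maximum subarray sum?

Using Kadane's algorithm on [-15, 14, 2, 2, -11, -5, 7, -11]:

Scanning through the array:
Position 1 (value 14): max_ending_here = 14, max_so_far = 14
Position 2 (value 2): max_ending_here = 16, max_so_far = 16
Position 3 (value 2): max_ending_here = 18, max_so_far = 18
Position 4 (value -11): max_ending_here = 7, max_so_far = 18
Position 5 (value -5): max_ending_here = 2, max_so_far = 18
Position 6 (value 7): max_ending_here = 9, max_so_far = 18
Position 7 (value -11): max_ending_here = -2, max_so_far = 18

Maximum subarray: [14, 2, 2]
Maximum sum: 18

The maximum subarray is [14, 2, 2] with sum 18. This subarray runs from index 1 to index 3.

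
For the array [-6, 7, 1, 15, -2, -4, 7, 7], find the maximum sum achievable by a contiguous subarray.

Using Kadane's algorithm on [-6, 7, 1, 15, -2, -4, 7, 7]:

Scanning through the array:
Position 1 (value 7): max_ending_here = 7, max_so_far = 7
Position 2 (value 1): max_ending_here = 8, max_so_far = 8
Position 3 (value 15): max_ending_here = 23, max_so_far = 23
Position 4 (value -2): max_ending_here = 21, max_so_far = 23
Position 5 (value -4): max_ending_here = 17, max_so_far = 23
Position 6 (value 7): max_ending_here = 24, max_so_far = 24
Position 7 (value 7): max_ending_here = 31, max_so_far = 31

Maximum subarray: [7, 1, 15, -2, -4, 7, 7]
Maximum sum: 31

The maximum subarray is [7, 1, 15, -2, -4, 7, 7] with sum 31. This subarray runs from index 1 to index 7.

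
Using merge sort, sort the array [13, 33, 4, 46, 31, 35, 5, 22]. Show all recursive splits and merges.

Merge sort trace:

Split: [13, 33, 4, 46, 31, 35, 5, 22] -> [13, 33, 4, 46] and [31, 35, 5, 22]
  Split: [13, 33, 4, 46] -> [13, 33] and [4, 46]
    Split: [13, 33] -> [13] and [33]
    Merge: [13] + [33] -> [13, 33]
    Split: [4, 46] -> [4] and [46]
    Merge: [4] + [46] -> [4, 46]
  Merge: [13, 33] + [4, 46] -> [4, 13, 33, 46]
  Split: [31, 35, 5, 22] -> [31, 35] and [5, 22]
    Split: [31, 35] -> [31] and [35]
    Merge: [31] + [35] -> [31, 35]
    Split: [5, 22] -> [5] and [22]
    Merge: [5] + [22] -> [5, 22]
  Merge: [31, 35] + [5, 22] -> [5, 22, 31, 35]
Merge: [4, 13, 33, 46] + [5, 22, 31, 35] -> [4, 5, 13, 22, 31, 33, 35, 46]

Final sorted array: [4, 5, 13, 22, 31, 33, 35, 46]

The merge sort proceeds by recursively splitting the array and merging sorted halves.
After all merges, the sorted array is [4, 5, 13, 22, 31, 33, 35, 46].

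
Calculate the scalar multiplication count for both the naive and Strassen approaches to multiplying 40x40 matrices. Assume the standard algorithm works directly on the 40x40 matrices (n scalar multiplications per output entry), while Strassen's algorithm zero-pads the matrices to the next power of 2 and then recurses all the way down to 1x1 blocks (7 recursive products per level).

Matrix multiplication for 40x40 matrices:

Strassen's algorithm requires power-of-2 dimensions. Pad 40x40 to 64x64 (next power of 2).

Standard algorithm: 40^3 = 64000 multiplications
Strassen's algorithm: 7^(log2(64)) = 7^6 = 117649 multiplications
Difference: 64000 - 117649 = -53649 (Strassen uses MORE here due to padding overhead — for small or just-over-power-of-2 n, padding can outweigh the per-level savings)

Standard: 64000 multiplications (40^3). Strassen: 117649 multiplications (7^6, after padding to 64x64). Strassen reduces 8 recursive multiplications to 7 at each level.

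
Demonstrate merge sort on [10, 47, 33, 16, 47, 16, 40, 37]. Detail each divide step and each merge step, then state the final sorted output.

Merge sort trace:

Split: [10, 47, 33, 16, 47, 16, 40, 37] -> [10, 47, 33, 16] and [47, 16, 40, 37]
  Split: [10, 47, 33, 16] -> [10, 47] and [33, 16]
    Split: [10, 47] -> [10] and [47]
    Merge: [10] + [47] -> [10, 47]
    Split: [33, 16] -> [33] and [16]
    Merge: [33] + [16] -> [16, 33]
  Merge: [10, 47] + [16, 33] -> [10, 16, 33, 47]
  Split: [47, 16, 40, 37] -> [47, 16] and [40, 37]
    Split: [47, 16] -> [47] and [16]
    Merge: [47] + [16] -> [16, 47]
    Split: [40, 37] -> [40] and [37]
    Merge: [40] + [37] -> [37, 40]
  Merge: [16, 47] + [37, 40] -> [16, 37, 40, 47]
Merge: [10, 16, 33, 47] + [16, 37, 40, 47] -> [10, 16, 16, 33, 37, 40, 47, 47]

Final sorted array: [10, 16, 16, 33, 37, 40, 47, 47]

The merge sort proceeds by recursively splitting the array and merging sorted halves.
After all merges, the sorted array is [10, 16, 16, 33, 37, 40, 47, 47].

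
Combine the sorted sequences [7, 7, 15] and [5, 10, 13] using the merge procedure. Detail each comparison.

Merging process:

Compare 7 vs 5: take 5 from right. Merged: [5]
Compare 7 vs 10: take 7 from left. Merged: [5, 7]
Compare 7 vs 10: take 7 from left. Merged: [5, 7, 7]
Compare 15 vs 10: take 10 from right. Merged: [5, 7, 7, 10]
Compare 15 vs 13: take 13 from right. Merged: [5, 7, 7, 10, 13]
Append remaining from left: [15]. Merged: [5, 7, 7, 10, 13, 15]

Final merged array: [5, 7, 7, 10, 13, 15]
Total comparisons: 5

The merged array is [5, 7, 7, 10, 13, 15], requiring 5 comparisons. The merge step runs in O(n) time where n is the total number of elements.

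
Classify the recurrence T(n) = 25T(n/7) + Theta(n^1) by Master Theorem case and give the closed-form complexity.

Master Theorem for T(n) = 25T(n/7) + O(n^1):

a = 25, b = 7, c = 1
log_b(a) = log_7(25) = 1.6542

Case 1: c = 1 < log_7(25) = 1.6542
T(n) = O(n^(log_7 25))

For T(n) = 25T(n/7) + O(n^1): log_7(25) = 1.6542. This is Case 1 of the Master Theorem (c < log_b(a), work dominated by leaves), giving O(n^(log_7 25)).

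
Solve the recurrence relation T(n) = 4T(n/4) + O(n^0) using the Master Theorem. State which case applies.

Master Theorem for T(n) = 4T(n/4) + O(n^0):

a = 4, b = 4, c = 0
log_b(a) = log_4(4) = 1.0000

Case 1: c = 0 < log_4(4) = 1.0000
T(n) = O(n^(log_4 4)) = O(n)

For T(n) = 4T(n/4) + O(n^0): log_4(4) = 1.0000. This is Case 1 of the Master Theorem (c < log_b(a), work dominated by leaves), giving O(n).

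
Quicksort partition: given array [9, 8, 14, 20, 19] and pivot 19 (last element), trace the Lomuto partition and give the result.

Lomuto partition with pivot = 19:

Initial array: [9, 8, 14, 20, 19]

arr[0]=9 <= 19: swap with position 0, array becomes [9, 8, 14, 20, 19]
arr[1]=8 <= 19: swap with position 1, array becomes [9, 8, 14, 20, 19]
arr[2]=14 <= 19: swap with position 2, array becomes [9, 8, 14, 20, 19]
arr[3]=20 > 19: no swap

Place pivot at position 3: [9, 8, 14, 19, 20]
Pivot position: 3

After partitioning with pivot 19, the array becomes [9, 8, 14, 19, 20]. The pivot is placed at index 3. All elements to the left of the pivot are <= 19, and all elements to the right are > 19.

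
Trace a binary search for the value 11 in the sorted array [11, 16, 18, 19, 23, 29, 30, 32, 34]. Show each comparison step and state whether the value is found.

Binary search for 11 in [11, 16, 18, 19, 23, 29, 30, 32, 34]:

lo=0, hi=8, mid=4, arr[mid]=23 -> 23 > 11, search left half
lo=0, hi=3, mid=1, arr[mid]=16 -> 16 > 11, search left half
lo=0, hi=0, mid=0, arr[mid]=11 -> Found target at index 0!

Binary search finds 11 at index 0 after 3 comparisons. The search repeatedly halves the search space by comparing with the middle element.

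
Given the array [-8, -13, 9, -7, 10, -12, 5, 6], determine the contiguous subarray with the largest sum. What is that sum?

Using Kadane's algorithm on [-8, -13, 9, -7, 10, -12, 5, 6]:

Scanning through the array:
Position 1 (value -13): max_ending_here = -13, max_so_far = -8
Position 2 (value 9): max_ending_here = 9, max_so_far = 9
Position 3 (value -7): max_ending_here = 2, max_so_far = 9
Position 4 (value 10): max_ending_here = 12, max_so_far = 12
Position 5 (value -12): max_ending_here = 0, max_so_far = 12
Position 6 (value 5): max_ending_here = 5, max_so_far = 12
Position 7 (value 6): max_ending_here = 11, max_so_far = 12

Maximum subarray: [9, -7, 10]
Maximum sum: 12

The maximum subarray is [9, -7, 10] with sum 12. This subarray runs from index 2 to index 4.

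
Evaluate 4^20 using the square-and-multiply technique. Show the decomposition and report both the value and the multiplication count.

Computing 4^20 by squaring (build up from 4^1; each line after the first costs one multiplication):

4^1 = 4
4^2 = (4^1)^2 = 4^2 = 16
4^4 = (4^2)^2 = 16^2 = 256
4^5 = 4 * 4^4 = 4 * 256 = 1024
4^10 = (4^5)^2 = 1024^2 = 1048576
4^20 = (4^10)^2 = 1048576^2 = 1099511627776

Result: 1099511627776
Multiplications needed: 5 (5 lines after 4^1)

4^20 = 1099511627776. Using exponentiation by squaring, this requires 5 multiplications. The key idea: if the exponent is even, square the half-power; if odd, multiply by the base once.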